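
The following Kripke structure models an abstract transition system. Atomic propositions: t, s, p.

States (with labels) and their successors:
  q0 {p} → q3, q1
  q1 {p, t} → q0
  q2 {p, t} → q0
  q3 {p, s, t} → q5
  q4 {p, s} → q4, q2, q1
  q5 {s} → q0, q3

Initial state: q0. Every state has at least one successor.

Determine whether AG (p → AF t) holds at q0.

States satisfying p → AF t: {q0, q1, q2, q3, q5}.
States satisfying AG (p → AF t): {q0, q1, q2, q3, q5}.
Every state reachable from q0 satisfies p → AF t.
q0 ∈ Sat(AG (p → AF t)).

Holds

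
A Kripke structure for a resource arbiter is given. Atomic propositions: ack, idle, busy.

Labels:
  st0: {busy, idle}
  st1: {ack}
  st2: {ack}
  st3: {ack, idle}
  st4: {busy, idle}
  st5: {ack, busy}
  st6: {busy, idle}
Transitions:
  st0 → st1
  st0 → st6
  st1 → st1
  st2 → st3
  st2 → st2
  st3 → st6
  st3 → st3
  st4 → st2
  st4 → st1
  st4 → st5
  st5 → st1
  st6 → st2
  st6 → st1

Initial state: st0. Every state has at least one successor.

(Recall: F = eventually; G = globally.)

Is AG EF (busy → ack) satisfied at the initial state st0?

Satisfied

States satisfying EF (busy → ack): {st0, st1, st2, st3, st4, st5, st6}.
States satisfying AG EF (busy → ack): {st0, st1, st2, st3, st4, st5, st6}.
Every state reachable from st0 satisfies EF (busy → ack).
st0 ∈ Sat(AG EF (busy → ack)).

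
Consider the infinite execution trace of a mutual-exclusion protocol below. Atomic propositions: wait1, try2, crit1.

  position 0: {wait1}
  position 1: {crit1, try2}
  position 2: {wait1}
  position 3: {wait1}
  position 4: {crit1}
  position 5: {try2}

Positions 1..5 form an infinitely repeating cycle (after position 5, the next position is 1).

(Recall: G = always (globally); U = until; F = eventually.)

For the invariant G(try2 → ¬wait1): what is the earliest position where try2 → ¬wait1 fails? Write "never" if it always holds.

never

try2 → ¬wait1 holds at every position 0..5, and those are all the positions the trace ever visits, so the invariant G(try2 → ¬wait1) is never violated.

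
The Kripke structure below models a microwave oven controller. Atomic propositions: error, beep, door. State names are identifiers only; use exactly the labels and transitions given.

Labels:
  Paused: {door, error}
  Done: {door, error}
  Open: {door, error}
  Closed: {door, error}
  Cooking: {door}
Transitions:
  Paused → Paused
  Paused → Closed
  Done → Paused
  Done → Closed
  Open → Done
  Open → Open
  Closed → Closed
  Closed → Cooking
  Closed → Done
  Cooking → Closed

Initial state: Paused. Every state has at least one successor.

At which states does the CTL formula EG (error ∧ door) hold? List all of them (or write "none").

States satisfying error ∧ door: {Paused, Done, Open, Closed}.
States satisfying EG (error ∧ door): {Paused, Done, Open, Closed}.

{Paused, Done, Open, Closed}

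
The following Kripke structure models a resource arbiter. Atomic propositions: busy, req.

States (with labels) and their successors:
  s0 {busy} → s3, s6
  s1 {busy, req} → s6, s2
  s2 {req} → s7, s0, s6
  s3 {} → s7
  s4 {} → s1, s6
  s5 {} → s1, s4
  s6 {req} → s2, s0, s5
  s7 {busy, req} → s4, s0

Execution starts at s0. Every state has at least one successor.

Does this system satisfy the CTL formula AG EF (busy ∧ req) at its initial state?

States satisfying EF (busy ∧ req): {s0, s1, s2, s3, s4, s5, s6, s7}.
States satisfying AG EF (busy ∧ req): {s0, s1, s2, s3, s4, s5, s6, s7}.
Every state reachable from s0 satisfies EF (busy ∧ req).
s0 ∈ Sat(AG EF (busy ∧ req)).

Satisfied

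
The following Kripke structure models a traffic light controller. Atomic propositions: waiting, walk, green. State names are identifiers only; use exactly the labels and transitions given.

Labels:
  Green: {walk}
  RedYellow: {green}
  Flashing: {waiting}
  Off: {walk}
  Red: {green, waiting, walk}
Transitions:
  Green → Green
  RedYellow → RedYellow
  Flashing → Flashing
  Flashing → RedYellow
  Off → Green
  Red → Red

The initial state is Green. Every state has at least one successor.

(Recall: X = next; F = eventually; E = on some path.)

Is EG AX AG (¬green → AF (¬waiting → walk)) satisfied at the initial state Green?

States satisfying AX AG (¬green → AF (¬waiting → walk)): {Green, RedYellow, Flashing, Off, Red}.
States satisfying EG AX AG (¬green → AF (¬waiting → walk)): {Green, RedYellow, Flashing, Off, Red}.
Green ∈ Sat(EG AX AG (¬green → AF (¬waiting → walk))).

Holds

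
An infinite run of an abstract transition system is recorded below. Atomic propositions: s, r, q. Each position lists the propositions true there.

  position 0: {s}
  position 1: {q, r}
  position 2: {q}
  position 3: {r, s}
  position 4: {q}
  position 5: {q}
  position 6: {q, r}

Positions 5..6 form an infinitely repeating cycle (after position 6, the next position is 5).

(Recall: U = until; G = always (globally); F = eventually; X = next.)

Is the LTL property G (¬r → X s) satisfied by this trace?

¬r → X s must hold at every position from 0 onward. It fails at position 0, so G (¬r → X s) is false.
Positions where ¬r holds: 0, 2, 4, 5.
Check X s at each: 0→fails, 2→ok, 4→fails, 5→fails.

Does not hold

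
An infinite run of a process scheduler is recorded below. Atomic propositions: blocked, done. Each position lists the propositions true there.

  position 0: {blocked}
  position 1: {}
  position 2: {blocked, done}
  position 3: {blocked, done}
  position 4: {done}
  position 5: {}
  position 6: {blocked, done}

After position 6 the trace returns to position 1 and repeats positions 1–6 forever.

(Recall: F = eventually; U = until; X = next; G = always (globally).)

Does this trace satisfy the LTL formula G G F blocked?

Satisfied

G F blocked holds at every position 0..6, and those are all positions ever visited, so G G F blocked holds.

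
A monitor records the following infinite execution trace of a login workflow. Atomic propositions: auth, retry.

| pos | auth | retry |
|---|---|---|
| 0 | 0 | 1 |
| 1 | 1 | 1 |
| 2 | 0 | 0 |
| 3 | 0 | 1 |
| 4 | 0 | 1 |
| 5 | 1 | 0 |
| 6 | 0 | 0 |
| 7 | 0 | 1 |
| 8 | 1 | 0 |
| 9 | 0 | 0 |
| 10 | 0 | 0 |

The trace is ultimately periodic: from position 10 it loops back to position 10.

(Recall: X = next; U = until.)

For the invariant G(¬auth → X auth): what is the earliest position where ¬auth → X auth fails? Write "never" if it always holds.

Check ¬auth → X auth at each position in order: 0 ✓, 1 ✓.
At position 2 the labels are {} and the next position 3 has {retry}, so ¬auth → X auth is false there. This is the first violation.

2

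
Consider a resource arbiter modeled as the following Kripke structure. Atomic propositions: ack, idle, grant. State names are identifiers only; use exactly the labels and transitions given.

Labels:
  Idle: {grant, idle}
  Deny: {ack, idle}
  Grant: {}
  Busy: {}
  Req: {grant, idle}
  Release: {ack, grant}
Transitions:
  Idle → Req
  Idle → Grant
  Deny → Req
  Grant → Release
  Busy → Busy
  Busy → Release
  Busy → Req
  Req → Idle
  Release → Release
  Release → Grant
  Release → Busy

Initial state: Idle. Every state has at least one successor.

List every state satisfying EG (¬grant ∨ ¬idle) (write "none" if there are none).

{Grant, Busy, Release}

States satisfying ¬grant ∨ ¬idle: {Deny, Grant, Busy, Release}.
States satisfying EG (¬grant ∨ ¬idle): {Grant, Busy, Release}.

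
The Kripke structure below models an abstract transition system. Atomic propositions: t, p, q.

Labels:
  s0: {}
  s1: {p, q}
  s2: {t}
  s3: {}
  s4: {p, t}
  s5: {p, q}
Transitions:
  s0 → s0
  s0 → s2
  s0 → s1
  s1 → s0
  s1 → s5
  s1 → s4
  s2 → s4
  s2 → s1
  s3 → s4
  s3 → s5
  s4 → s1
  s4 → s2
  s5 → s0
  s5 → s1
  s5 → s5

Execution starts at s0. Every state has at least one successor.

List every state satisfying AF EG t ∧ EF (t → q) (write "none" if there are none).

{s2, s4}

States satisfying EG t: {s2, s4}.
States satisfying AF EG t: {s2, s4}.
States satisfying t → q: {s0, s1, s3, s5}.
States satisfying EF (t → q): {s0, s1, s2, s3, s4, s5}.
States satisfying AF EG t ∧ EF (t → q): {s2, s4}.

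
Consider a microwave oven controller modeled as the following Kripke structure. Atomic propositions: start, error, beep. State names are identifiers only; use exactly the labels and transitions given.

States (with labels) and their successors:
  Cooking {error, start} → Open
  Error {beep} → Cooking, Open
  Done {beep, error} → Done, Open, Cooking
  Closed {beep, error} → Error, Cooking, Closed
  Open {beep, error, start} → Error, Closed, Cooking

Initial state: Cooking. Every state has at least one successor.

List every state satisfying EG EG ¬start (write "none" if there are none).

{Done, Closed}

States satisfying EG ¬start: {Done, Closed}.
States satisfying EG EG ¬start: {Done, Closed}.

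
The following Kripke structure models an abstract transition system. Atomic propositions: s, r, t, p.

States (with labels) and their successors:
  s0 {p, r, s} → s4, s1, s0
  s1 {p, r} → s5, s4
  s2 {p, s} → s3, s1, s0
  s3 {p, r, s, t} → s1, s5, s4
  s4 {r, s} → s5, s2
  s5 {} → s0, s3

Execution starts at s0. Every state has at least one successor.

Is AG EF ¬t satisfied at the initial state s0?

States satisfying EF ¬t: {s0, s1, s2, s3, s4, s5}.
States satisfying AG EF ¬t: {s0, s1, s2, s3, s4, s5}.
Every state reachable from s0 satisfies EF ¬t.
s0 ∈ Sat(AG EF ¬t).

Yes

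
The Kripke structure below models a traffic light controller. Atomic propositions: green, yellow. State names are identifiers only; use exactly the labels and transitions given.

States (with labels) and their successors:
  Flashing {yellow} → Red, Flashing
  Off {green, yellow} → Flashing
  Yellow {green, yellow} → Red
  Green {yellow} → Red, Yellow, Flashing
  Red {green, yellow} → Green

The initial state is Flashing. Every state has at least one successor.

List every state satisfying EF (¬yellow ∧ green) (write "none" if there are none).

States satisfying ¬yellow ∧ green: ∅.
States satisfying EF (¬yellow ∧ green): ∅.

none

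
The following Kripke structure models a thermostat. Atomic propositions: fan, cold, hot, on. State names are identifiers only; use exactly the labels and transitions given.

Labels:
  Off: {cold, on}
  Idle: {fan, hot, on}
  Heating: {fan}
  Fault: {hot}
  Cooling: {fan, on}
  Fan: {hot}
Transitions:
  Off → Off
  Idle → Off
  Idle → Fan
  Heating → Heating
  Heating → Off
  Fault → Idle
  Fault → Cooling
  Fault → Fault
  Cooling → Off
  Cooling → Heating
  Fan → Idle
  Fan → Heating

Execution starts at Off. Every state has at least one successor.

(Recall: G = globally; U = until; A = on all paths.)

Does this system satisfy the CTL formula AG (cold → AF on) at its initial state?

Holds

States satisfying cold → AF on: {Off, Idle, Heating, Fault, Cooling, Fan}.
States satisfying AG (cold → AF on): {Off, Idle, Heating, Fault, Cooling, Fan}.
Every state reachable from Off satisfies cold → AF on.
Off ∈ Sat(AG (cold → AF on)).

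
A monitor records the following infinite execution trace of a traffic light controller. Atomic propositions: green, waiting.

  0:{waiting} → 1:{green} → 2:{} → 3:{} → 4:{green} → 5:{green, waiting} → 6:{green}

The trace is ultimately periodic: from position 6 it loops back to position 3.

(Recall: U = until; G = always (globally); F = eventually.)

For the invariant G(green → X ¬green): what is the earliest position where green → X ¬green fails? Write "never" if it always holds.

4

Check green → X ¬green at each position in order: 0 ✓, 1 ✓, 2 ✓, 3 ✓.
At position 4 the labels are {green} and the next position 5 has {green, waiting}, so green → X ¬green is false there. This is the first violation.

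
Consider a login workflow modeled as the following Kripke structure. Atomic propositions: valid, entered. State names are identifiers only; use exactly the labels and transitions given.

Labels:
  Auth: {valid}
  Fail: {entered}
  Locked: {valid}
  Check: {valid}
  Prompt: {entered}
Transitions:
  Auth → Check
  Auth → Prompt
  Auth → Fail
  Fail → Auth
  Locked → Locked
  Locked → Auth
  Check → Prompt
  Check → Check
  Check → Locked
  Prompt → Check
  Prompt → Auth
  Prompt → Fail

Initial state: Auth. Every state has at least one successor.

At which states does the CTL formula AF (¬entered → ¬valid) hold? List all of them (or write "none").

{Fail, Prompt}

States satisfying ¬entered → ¬valid: {Fail, Prompt}.
States satisfying AF (¬entered → ¬valid): {Fail, Prompt}.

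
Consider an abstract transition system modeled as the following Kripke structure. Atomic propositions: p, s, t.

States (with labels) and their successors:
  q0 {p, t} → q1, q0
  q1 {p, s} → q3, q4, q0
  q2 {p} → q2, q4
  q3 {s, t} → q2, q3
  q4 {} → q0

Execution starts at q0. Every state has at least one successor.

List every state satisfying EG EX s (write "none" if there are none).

{q0, q1, q3}

States satisfying EX s: {q0, q1, q3}.
States satisfying EG EX s: {q0, q1, q3}.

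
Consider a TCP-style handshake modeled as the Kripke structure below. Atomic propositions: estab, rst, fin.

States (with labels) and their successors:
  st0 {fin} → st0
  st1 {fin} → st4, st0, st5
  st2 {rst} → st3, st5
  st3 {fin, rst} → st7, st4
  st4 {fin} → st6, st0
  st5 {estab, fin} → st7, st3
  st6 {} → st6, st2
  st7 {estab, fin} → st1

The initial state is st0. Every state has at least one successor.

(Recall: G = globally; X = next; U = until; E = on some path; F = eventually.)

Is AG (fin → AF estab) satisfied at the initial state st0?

Does not hold

States satisfying fin → AF estab: {st2, st5, st6, st7}.
States satisfying AG (fin → AF estab): ∅.
st0 is reachable from st0 and violates fin → AF estab, so AG fails at st0.
st0 ∉ Sat(AG (fin → AF estab)).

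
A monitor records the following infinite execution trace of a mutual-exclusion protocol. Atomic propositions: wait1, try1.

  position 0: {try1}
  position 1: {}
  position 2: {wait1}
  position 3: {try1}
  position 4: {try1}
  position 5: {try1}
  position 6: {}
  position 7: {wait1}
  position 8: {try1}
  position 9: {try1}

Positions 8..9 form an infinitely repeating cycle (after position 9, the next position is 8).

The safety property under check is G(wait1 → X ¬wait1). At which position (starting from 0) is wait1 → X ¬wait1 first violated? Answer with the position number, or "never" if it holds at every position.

never

wait1 → X ¬wait1 holds at every position 0..9, and those are all the positions the trace ever visits, so the invariant G(wait1 → X ¬wait1) is never violated.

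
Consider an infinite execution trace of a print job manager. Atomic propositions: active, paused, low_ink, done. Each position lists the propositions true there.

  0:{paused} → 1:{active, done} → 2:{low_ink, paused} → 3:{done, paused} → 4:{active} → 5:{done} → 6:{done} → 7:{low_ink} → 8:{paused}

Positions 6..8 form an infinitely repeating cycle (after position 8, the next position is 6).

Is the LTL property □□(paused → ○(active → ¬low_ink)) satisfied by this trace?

Satisfied

□(paused → ○(active → ¬low_ink)) holds at every position 0..8, and those are all positions ever visited, so □□(paused → ○(active → ¬low_ink)) holds.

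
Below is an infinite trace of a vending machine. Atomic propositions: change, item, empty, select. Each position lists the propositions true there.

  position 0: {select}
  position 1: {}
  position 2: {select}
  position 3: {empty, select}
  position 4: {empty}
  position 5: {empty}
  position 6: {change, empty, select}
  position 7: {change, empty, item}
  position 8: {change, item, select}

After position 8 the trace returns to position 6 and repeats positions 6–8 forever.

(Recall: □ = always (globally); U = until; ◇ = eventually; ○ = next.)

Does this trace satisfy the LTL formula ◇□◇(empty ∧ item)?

□◇(empty ∧ item) holds at position 0, which is reachable from 0, so ◇□◇(empty ∧ item) holds.

Holds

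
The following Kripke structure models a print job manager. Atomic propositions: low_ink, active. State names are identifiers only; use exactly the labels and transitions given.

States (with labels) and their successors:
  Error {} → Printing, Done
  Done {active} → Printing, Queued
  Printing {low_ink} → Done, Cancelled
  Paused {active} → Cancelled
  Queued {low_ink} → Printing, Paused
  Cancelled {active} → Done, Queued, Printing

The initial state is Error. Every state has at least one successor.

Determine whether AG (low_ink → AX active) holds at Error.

Violated

States satisfying low_ink → AX active: {Error, Done, Printing, Paused, Cancelled}.
States satisfying AG (low_ink → AX active): ∅.
Queued is reachable from Error and violates low_ink → AX active, so AG fails at Error.
Error ∉ Sat(AG (low_ink → AX active)).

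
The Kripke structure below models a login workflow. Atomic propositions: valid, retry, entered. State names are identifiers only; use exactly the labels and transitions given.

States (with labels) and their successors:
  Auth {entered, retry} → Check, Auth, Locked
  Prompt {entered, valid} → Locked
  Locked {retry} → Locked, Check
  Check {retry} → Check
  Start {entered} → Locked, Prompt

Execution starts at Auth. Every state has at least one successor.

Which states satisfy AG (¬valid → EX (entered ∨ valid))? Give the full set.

States satisfying ¬valid → EX (entered ∨ valid): {Auth, Prompt, Start}.
States satisfying AG (¬valid → EX (entered ∨ valid)): ∅.

none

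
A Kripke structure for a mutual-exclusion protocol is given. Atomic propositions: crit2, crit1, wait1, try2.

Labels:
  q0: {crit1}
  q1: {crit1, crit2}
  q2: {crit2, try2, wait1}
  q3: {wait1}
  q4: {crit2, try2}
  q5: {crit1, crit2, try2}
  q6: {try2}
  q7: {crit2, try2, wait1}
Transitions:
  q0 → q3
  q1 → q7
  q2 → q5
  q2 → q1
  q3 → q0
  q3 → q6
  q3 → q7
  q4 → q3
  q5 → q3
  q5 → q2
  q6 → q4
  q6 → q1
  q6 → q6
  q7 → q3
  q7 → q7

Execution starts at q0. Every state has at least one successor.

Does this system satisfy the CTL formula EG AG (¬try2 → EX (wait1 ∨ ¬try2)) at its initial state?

States satisfying AG (¬try2 → EX (wait1 ∨ ¬try2)): {q0, q1, q2, q3, q4, q5, q6, q7}.
States satisfying EG AG (¬try2 → EX (wait1 ∨ ¬try2)): {q0, q1, q2, q3, q4, q5, q6, q7}.
q0 ∈ Sat(EG AG (¬try2 → EX (wait1 ∨ ¬try2))).

Yes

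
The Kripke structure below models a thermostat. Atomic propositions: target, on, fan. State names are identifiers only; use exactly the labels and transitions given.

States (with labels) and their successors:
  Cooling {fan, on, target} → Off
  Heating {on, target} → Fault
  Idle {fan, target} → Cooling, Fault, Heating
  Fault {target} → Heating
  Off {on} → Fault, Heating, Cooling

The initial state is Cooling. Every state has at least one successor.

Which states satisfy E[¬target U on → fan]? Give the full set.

States satisfying ¬target: {Off}.
States satisfying on → fan: {Cooling, Idle, Fault}.
States satisfying E[¬target U on → fan]: {Cooling, Idle, Fault, Off}.

{Cooling, Idle, Fault, Off}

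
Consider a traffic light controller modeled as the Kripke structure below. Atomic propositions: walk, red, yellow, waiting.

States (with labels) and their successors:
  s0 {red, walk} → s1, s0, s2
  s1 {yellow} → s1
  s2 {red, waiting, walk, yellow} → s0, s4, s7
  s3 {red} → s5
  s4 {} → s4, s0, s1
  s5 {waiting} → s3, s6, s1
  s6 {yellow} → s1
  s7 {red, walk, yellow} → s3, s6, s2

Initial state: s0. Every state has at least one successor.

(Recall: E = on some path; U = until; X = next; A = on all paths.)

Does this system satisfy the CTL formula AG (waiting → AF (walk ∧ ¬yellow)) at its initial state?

Violated

States satisfying waiting → AF (walk ∧ ¬yellow): {s0, s1, s3, s4, s6, s7}.
States satisfying AG (waiting → AF (walk ∧ ¬yellow)): {s1, s6}.
s2 is reachable from s0 and violates waiting → AF (walk ∧ ¬yellow), so AG fails at s0.
s0 ∉ Sat(AG (waiting → AF (walk ∧ ¬yellow))).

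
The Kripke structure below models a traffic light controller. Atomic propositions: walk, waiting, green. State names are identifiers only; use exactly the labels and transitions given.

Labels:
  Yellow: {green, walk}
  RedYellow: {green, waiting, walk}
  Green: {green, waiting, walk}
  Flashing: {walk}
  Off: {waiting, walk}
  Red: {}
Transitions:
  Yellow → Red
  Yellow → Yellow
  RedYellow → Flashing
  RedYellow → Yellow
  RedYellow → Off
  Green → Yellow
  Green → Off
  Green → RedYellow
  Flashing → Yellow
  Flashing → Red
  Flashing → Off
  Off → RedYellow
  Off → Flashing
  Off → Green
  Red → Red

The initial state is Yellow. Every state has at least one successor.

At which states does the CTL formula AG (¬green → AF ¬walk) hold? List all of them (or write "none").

States satisfying ¬green → AF ¬walk: {Yellow, RedYellow, Green, Red}.
States satisfying AG (¬green → AF ¬walk): {Yellow, Red}.

{Yellow, Red}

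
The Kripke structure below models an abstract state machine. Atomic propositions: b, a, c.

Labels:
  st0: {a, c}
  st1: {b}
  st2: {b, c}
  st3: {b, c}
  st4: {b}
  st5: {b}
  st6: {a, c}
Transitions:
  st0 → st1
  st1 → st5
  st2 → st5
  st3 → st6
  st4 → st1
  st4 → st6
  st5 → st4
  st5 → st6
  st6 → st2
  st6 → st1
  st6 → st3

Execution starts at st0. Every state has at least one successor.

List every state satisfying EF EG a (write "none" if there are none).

States satisfying EG a: ∅.
States satisfying EF EG a: ∅.

none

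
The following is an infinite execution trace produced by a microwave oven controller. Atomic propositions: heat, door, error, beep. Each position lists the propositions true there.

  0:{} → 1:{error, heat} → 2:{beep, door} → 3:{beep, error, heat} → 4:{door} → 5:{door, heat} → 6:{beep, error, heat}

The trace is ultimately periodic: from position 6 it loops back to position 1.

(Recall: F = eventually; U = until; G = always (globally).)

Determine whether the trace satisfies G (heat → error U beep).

Violated

heat → error U beep must hold at every position from 0 onward. It fails at position 5, so G (heat → error U beep) is false.
Positions where heat holds: 1, 3, 5, 6.
Check error U beep at each: 1→ok, 3→ok, 5→fails, 6→ok.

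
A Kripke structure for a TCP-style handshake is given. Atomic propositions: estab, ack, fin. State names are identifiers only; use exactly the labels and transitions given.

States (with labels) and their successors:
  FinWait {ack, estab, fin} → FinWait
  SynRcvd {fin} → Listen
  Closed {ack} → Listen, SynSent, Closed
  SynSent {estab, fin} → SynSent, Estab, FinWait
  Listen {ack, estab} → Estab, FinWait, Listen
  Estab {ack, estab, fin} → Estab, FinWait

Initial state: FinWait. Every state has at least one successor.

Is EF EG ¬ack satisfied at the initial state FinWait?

Does not hold

States satisfying EG ¬ack: {SynSent}.
States satisfying EF EG ¬ack: {Closed, SynSent}.
No suitable path/successor from FinWait witnesses the formula.
FinWait ∉ Sat(EF EG ¬ack).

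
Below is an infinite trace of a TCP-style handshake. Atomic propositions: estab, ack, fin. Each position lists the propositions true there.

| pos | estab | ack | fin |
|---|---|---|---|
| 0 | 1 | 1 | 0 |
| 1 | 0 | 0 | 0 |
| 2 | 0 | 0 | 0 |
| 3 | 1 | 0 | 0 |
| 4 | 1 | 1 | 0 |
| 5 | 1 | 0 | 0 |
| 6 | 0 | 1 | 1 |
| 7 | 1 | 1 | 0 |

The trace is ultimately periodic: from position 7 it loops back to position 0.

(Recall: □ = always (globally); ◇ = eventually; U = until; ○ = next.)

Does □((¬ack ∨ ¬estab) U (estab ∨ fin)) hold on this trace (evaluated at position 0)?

(¬ack ∨ ¬estab) U (estab ∨ fin) holds at every position 0..7, and those are all positions ever visited, so □((¬ack ∨ ¬estab) U (estab ∨ fin)) holds.

Yes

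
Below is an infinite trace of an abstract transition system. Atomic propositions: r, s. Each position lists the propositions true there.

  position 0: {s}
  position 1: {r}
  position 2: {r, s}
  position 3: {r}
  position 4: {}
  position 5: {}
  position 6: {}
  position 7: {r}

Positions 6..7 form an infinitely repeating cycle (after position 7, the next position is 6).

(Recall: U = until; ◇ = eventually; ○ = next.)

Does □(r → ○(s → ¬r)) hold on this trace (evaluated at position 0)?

r → ○(s → ¬r) must hold at every position from 0 onward. It fails at position 1, so □(r → ○(s → ¬r)) is false.
Positions where r holds: 1, 2, 3, 7.
Check ○(s → ¬r) at each: 1→fails, 2→ok, 3→ok, 7→ok.

No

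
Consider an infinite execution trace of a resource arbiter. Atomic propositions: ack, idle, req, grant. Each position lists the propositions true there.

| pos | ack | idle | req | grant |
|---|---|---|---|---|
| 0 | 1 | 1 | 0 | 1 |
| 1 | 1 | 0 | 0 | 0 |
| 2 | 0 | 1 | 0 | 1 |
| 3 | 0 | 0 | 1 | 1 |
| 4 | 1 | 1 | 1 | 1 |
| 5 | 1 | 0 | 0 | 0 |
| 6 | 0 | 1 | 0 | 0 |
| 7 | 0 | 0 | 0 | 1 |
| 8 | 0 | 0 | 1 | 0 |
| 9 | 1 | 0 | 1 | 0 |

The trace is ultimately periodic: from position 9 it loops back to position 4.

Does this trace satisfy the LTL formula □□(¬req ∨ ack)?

□(¬req ∨ ack) must hold at every position from 0 onward. It fails at position 0, so □□(¬req ∨ ack) is false.

Violated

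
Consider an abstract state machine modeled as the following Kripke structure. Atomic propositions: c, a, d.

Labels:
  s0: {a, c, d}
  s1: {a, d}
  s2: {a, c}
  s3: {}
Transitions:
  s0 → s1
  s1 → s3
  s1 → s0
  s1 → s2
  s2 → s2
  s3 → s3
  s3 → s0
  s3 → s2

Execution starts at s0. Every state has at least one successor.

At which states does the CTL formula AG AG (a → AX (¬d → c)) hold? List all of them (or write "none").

States satisfying AG (a → AX (¬d → c)): {s2}.
States satisfying AG AG (a → AX (¬d → c)): {s2}.

{s2}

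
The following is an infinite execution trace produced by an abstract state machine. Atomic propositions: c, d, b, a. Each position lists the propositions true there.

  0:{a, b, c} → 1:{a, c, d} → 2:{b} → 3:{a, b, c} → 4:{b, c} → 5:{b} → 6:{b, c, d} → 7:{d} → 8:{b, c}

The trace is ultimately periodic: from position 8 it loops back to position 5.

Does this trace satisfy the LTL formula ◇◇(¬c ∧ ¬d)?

Holds

◇(¬c ∧ ¬d) holds at position 0, which is reachable from 0, so ◇◇(¬c ∧ ¬d) holds.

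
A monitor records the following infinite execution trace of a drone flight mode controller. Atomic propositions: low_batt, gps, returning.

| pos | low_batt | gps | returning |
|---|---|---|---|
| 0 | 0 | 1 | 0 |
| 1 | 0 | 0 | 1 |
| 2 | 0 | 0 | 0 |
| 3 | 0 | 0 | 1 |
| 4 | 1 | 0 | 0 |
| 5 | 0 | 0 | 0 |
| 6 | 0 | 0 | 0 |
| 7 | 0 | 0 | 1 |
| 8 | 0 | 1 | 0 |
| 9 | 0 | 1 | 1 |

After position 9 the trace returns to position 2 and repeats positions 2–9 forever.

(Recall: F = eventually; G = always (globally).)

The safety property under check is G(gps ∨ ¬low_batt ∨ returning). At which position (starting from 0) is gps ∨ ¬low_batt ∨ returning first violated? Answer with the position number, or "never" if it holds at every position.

4

Check gps ∨ ¬low_batt ∨ returning at each position in order: 0 ✓, 1 ✓, 2 ✓, 3 ✓.
At position 4 the labels are {low_batt}, so gps ∨ ¬low_batt ∨ returning is false there. This is the first violation.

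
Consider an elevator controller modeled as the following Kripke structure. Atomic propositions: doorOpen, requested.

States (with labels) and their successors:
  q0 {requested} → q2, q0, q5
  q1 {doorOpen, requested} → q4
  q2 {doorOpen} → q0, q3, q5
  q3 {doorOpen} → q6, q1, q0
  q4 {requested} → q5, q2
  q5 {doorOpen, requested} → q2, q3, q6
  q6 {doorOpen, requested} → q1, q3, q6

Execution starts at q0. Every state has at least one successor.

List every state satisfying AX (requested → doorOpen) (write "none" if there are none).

States satisfying requested → doorOpen: {q1, q2, q3, q5, q6}.
States satisfying AX (requested → doorOpen): {q4, q5, q6}.

{q4, q5, q6}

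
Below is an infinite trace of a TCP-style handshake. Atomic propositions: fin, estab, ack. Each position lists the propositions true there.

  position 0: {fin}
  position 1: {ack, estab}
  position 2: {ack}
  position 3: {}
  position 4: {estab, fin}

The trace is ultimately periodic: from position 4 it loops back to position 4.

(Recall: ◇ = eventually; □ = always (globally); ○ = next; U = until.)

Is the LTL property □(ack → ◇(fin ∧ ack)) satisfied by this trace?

Violated

ack → ◇(fin ∧ ack) must hold at every position from 0 onward. It fails at position 1, so □(ack → ◇(fin ∧ ack)) is false.
Positions where ack holds: 1, 2.
Check ◇(fin ∧ ack) at each: 1→fails, 2→fails.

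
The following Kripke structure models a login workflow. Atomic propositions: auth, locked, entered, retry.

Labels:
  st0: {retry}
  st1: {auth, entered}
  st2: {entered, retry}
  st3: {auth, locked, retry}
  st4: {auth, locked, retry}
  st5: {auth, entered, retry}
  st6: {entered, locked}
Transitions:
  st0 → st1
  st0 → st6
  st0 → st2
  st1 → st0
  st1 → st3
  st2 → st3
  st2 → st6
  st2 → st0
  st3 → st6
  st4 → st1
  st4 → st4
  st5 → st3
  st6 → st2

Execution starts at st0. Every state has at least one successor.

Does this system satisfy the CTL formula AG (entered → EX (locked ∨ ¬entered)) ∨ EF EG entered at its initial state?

States satisfying entered → EX (locked ∨ ¬entered): {st0, st1, st2, st3, st4, st5}.
States satisfying AG (entered → EX (locked ∨ ¬entered)): ∅.
States satisfying EG entered: {st2, st6}.
States satisfying EF EG entered: {st0, st1, st2, st3, st4, st5, st6}.
States satisfying AG (entered → EX (locked ∨ ¬entered)) ∨ EF EG entered: {st0, st1, st2, st3, st4, st5, st6}.
st0 ∈ Sat(AG (entered → EX (locked ∨ ¬entered)) ∨ EF EG entered).

Holds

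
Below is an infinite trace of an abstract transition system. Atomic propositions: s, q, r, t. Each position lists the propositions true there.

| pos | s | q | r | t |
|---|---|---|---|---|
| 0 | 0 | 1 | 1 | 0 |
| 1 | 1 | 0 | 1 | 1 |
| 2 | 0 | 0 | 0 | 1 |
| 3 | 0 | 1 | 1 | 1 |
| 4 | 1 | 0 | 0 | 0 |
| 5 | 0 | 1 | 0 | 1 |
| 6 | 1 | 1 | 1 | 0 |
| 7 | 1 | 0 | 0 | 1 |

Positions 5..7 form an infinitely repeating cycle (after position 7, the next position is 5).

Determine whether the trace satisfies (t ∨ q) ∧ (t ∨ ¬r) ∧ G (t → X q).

t → X q must hold at every position from 0 onward. It fails at position 1, so G (t → X q) is false.
Positions where t holds: 1, 2, 3, 5, 7.
Check X q at each: 1→fails, 2→ok, 3→fails, 5→ok, 7→ok.
At position 0: (t ∨ q) ∧ (t ∨ ¬r) is false; G (t → X q) is false; so (t ∨ q) ∧ (t ∨ ¬r) ∧ G (t → X q) is false.

Does not hold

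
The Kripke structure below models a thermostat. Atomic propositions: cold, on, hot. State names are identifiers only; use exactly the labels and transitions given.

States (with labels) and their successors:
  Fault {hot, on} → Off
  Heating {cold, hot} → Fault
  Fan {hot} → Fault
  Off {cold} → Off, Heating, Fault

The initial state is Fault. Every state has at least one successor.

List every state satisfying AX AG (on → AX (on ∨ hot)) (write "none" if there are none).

none

States satisfying AG (on → AX (on ∨ hot)): ∅.
States satisfying AX AG (on → AX (on ∨ hot)): ∅.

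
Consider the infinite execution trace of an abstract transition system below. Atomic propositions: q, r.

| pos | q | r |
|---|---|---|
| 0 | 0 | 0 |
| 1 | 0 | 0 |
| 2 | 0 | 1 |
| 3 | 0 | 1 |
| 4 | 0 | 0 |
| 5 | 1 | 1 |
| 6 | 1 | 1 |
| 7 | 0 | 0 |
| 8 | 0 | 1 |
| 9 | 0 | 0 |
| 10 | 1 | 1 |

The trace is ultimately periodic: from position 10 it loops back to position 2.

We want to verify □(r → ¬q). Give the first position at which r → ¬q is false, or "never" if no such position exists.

5

Check r → ¬q at each position in order: 0 ✓, 1 ✓, 2 ✓, 3 ✓, 4 ✓.
At position 5 the labels are {q, r}, so r → ¬q is false there. This is the first violation.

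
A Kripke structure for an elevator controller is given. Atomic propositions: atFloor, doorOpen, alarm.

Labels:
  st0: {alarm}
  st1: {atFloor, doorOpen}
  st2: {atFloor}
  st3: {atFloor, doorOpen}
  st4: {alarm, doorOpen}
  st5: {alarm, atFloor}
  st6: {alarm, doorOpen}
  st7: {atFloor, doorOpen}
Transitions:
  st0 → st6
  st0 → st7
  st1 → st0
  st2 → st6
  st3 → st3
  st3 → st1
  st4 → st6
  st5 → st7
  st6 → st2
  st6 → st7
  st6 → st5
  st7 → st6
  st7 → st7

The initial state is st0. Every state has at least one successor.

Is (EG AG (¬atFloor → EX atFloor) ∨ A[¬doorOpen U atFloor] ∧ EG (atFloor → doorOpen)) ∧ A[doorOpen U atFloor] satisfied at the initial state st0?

No

States satisfying AG (¬atFloor → EX atFloor): {st0, st1, st2, st3, st5, st6, st7}.
States satisfying EG AG (¬atFloor → EX atFloor): {st0, st1, st2, st3, st5, st6, st7}.
States satisfying ¬doorOpen: {st0, st2, st5}.
States satisfying atFloor: {st1, st2, st3, st5, st7}.
States satisfying A[¬doorOpen U atFloor]: {st1, st2, st3, st5, st7}.
States satisfying atFloor → doorOpen: {st0, st1, st3, st4, st6, st7}.
States satisfying EG (atFloor → doorOpen): {st0, st1, st3, st4, st6, st7}.
States satisfying A[¬doorOpen U atFloor] ∧ EG (atFloor → doorOpen): {st1, st3, st7}.
States satisfying doorOpen: {st1, st3, st4, st6, st7}.
States satisfying A[doorOpen U atFloor]: {st1, st2, st3, st4, st5, st6, st7}.
States satisfying (EG AG (¬atFloor → EX atFloor) ∨ A[¬doorOpen U atFloor] ∧ EG (atFloor → doorOpen)) ∧ A[doorOpen U atFloor]: {st1, st2, st3, st5, st6, st7}.
st0 ∉ Sat((EG AG (¬atFloor → EX atFloor) ∨ A[¬doorOpen U atFloor] ∧ EG (atFloor → doorOpen)) ∧ A[doorOpen U atFloor]).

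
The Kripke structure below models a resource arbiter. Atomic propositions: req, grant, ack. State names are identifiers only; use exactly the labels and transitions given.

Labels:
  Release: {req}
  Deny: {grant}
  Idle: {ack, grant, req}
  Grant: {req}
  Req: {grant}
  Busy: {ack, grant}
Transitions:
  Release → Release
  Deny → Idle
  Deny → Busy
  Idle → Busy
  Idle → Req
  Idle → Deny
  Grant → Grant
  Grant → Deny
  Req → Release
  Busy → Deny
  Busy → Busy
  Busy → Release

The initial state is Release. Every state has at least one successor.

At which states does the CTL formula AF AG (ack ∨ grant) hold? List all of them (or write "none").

none

States satisfying AG (ack ∨ grant): ∅.
States satisfying AF AG (ack ∨ grant): ∅.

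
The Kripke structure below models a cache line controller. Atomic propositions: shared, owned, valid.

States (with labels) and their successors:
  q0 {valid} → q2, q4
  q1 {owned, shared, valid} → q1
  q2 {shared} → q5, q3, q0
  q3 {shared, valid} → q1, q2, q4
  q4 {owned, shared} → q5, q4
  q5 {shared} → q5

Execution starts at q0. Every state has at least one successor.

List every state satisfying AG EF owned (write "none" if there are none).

{q1}

States satisfying EF owned: {q0, q1, q2, q3, q4}.
States satisfying AG EF owned: {q1}.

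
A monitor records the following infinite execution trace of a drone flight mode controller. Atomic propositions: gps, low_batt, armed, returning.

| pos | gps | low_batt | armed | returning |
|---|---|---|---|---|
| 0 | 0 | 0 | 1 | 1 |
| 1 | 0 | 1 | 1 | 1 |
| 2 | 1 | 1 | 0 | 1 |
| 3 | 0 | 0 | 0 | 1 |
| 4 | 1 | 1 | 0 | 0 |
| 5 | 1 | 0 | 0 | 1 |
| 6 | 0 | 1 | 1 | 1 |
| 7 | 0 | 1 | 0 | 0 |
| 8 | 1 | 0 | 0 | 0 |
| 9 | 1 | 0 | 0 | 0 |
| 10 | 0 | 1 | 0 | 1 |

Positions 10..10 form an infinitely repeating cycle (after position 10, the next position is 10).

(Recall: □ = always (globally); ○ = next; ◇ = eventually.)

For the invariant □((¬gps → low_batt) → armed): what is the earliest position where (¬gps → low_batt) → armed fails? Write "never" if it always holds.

2

Check (¬gps → low_batt) → armed at each position in order: 0 ✓, 1 ✓.
At position 2 the labels are {gps, low_batt, returning}, so (¬gps → low_batt) → armed is false there. This is the first violation.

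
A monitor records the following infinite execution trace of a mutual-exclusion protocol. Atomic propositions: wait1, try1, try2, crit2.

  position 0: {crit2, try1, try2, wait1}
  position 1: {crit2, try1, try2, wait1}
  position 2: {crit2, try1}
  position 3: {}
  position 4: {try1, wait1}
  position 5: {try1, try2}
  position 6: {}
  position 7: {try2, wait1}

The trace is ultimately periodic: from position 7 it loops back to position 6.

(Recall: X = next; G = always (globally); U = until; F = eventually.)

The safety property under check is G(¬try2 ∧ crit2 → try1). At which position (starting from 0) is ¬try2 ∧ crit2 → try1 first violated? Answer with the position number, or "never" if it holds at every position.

¬try2 ∧ crit2 → try1 holds at every position 0..7, and those are all the positions the trace ever visits, so the invariant G(¬try2 ∧ crit2 → try1) is never violated.

never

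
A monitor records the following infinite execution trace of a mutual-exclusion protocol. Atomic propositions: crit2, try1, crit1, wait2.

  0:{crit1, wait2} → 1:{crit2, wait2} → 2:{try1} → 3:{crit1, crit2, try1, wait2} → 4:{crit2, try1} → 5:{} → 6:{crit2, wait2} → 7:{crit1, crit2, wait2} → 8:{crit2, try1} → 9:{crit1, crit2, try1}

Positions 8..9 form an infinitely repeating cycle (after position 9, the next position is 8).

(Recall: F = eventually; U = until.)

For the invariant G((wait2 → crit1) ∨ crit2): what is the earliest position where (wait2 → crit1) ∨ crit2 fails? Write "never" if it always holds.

(wait2 → crit1) ∨ crit2 holds at every position 0..9, and those are all the positions the trace ever visits, so the invariant G((wait2 → crit1) ∨ crit2) is never violated.

never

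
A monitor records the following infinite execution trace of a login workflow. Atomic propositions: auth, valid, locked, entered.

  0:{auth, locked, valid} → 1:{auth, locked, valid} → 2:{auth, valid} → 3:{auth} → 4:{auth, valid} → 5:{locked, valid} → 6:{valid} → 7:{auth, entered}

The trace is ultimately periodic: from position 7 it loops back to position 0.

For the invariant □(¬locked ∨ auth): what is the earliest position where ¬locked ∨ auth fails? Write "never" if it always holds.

5

Check ¬locked ∨ auth at each position in order: 0 ✓, 1 ✓, 2 ✓, 3 ✓, 4 ✓.
At position 5 the labels are {locked, valid}, so ¬locked ∨ auth is false there. This is the first violation.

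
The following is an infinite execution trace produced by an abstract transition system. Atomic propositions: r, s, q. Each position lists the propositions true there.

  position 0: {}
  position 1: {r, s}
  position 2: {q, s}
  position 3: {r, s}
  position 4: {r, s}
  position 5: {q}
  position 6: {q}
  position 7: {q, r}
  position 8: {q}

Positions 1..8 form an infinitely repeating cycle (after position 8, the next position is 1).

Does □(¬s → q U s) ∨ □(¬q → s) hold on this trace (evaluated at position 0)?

No

¬s → q U s must hold at every position from 0 onward. It fails at position 0, so □(¬s → q U s) is false.
Positions where ¬s holds: 0, 5, 6, 7, 8.
Check q U s at each: 0→fails, 5→ok, 6→ok, 7→ok, 8→ok.
¬q → s must hold at every position from 0 onward. It fails at position 0, so □(¬q → s) is false.
Positions where ¬q holds: 0, 1, 3, 4.
Check s at each: 0→fails, 1→ok, 3→ok, 4→ok.
At position 0: □(¬s → q U s) is false; □(¬q → s) is false; so □(¬s → q U s) ∨ □(¬q → s) is false.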